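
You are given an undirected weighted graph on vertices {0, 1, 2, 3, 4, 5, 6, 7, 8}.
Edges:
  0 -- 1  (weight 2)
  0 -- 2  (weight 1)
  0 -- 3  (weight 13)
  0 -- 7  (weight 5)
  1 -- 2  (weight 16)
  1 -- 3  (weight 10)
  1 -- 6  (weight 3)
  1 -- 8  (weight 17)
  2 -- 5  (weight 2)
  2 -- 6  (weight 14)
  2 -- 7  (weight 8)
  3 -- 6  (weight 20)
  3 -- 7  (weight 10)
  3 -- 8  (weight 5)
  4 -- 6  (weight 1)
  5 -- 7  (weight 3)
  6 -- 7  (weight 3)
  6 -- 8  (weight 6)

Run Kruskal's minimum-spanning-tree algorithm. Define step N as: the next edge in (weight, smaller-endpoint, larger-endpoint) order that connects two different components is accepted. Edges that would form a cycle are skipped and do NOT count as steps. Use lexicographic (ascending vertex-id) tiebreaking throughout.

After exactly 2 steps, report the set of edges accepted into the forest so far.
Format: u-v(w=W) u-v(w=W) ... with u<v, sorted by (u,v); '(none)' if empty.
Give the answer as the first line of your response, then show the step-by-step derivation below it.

0-2(w=1) 4-6(w=1)

step 1: add edge 0-2 (w=1); MST = {0-2(w=1)}
step 2: add edge 4-6 (w=1); MST = {0-2(w=1) 4-6(w=1)}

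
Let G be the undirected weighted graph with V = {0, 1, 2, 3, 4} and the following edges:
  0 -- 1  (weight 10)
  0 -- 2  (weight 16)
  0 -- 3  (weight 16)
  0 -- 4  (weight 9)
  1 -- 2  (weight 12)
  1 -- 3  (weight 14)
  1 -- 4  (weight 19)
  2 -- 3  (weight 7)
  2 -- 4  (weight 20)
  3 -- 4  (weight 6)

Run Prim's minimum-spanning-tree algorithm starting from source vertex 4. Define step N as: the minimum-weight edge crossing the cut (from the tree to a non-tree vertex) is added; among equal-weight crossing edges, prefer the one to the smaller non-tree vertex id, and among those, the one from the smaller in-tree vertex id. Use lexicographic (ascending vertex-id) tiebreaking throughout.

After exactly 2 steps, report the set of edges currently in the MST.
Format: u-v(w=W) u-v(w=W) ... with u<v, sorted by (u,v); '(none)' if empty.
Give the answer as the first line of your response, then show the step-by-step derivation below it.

2-3(w=7) 3-4(w=6)

step 1: add edge 3-4 (w=6); MST = {3-4(w=6)}
step 2: add edge 2-3 (w=7); MST = {2-3(w=7) 3-4(w=6)}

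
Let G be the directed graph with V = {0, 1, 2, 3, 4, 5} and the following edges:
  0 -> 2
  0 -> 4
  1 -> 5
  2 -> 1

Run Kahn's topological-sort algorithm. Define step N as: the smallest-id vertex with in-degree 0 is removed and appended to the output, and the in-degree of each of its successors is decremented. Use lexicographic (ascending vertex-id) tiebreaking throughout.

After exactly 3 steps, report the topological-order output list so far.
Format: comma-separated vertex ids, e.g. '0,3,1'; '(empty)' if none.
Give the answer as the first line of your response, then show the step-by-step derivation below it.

0,2,1

step 1: output 0; order=[0]; indeg=(0,1,0,0,0,1)
step 2: output 2; order=[0,2]; indeg=(0,0,0,0,0,1)
step 3: output 1; order=[0,2,1]; indeg=(0,0,0,0,0,0)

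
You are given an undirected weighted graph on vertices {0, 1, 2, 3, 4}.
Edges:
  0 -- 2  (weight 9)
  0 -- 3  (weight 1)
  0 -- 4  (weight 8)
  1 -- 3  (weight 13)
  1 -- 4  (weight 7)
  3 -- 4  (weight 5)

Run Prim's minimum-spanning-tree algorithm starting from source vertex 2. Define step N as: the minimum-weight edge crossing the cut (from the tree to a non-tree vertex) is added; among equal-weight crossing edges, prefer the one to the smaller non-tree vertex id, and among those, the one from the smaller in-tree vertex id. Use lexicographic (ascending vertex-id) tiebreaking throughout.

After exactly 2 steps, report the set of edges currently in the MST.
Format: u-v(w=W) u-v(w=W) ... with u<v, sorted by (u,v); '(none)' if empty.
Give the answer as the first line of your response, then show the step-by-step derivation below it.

0-2(w=9) 0-3(w=1)

step 1: add edge 0-2 (w=9); MST = {0-2(w=9)}
step 2: add edge 0-3 (w=1); MST = {0-2(w=9) 0-3(w=1)}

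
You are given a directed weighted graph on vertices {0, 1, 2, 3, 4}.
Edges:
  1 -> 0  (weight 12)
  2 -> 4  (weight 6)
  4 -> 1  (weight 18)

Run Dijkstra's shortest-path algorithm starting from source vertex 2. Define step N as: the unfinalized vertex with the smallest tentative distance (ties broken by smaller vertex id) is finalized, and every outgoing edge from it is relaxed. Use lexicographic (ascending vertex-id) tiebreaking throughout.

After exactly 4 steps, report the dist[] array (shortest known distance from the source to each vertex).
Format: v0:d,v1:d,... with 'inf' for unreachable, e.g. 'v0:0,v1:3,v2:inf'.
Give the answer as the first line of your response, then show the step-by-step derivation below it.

v0:36,v1:24,v2:0,v3:inf,v4:6

step 1: dist = v0:inf,v1:inf,v2:0,v3:inf,v4:6
step 2: dist = v0:inf,v1:24,v2:0,v3:inf,v4:6
step 3: dist = v0:36,v1:24,v2:0,v3:inf,v4:6
step 4: dist = v0:36,v1:24,v2:0,v3:inf,v4:6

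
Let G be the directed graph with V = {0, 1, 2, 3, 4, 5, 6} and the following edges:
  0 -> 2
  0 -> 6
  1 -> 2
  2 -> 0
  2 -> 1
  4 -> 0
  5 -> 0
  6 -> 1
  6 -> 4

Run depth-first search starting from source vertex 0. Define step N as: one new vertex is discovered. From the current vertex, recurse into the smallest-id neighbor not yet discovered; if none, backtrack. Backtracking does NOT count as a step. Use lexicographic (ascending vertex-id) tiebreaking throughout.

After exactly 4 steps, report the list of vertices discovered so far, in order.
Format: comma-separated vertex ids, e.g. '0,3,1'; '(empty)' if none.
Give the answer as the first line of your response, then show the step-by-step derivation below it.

0,2,1,6

step 1: discover 0; path=0; order=0
step 2: discover 2; path=0>2; order=0,2
step 3: discover 1; path=0>2>1; order=0,2,1
step 4: discover 6; path=0>6; order=0,2,1,6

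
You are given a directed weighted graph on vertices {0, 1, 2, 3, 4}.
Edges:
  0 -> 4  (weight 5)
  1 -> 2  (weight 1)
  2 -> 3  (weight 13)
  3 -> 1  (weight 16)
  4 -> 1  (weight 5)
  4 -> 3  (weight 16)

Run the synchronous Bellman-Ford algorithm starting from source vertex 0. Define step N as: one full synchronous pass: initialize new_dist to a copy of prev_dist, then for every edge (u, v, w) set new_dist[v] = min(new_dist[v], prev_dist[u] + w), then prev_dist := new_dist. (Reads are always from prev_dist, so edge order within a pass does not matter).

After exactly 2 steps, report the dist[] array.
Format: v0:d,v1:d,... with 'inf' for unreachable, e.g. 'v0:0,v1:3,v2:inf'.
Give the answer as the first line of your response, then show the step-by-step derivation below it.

v0:0,v1:10,v2:inf,v3:21,v4:5

step 1: dist = v0:0,v1:inf,v2:inf,v3:inf,v4:5
step 2: dist = v0:0,v1:10,v2:inf,v3:21,v4:5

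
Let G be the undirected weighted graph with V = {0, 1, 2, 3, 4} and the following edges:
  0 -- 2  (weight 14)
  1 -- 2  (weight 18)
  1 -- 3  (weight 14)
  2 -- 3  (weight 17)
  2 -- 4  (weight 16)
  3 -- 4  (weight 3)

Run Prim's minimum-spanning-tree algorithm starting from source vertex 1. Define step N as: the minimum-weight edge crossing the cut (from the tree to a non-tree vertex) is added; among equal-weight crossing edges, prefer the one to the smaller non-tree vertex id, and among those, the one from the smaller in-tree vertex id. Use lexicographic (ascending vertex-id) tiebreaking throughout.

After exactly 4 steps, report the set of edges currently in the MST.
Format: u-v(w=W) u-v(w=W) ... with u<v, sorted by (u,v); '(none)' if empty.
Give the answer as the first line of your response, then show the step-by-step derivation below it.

0-2(w=14) 1-3(w=14) 2-4(w=16) 3-4(w=3)

step 1: add edge 1-3 (w=14); MST = {1-3(w=14)}
step 2: add edge 3-4 (w=3); MST = {1-3(w=14) 3-4(w=3)}
step 3: add edge 2-4 (w=16); MST = {1-3(w=14) 2-4(w=16) 3-4(w=3)}
step 4: add edge 0-2 (w=14); MST = {0-2(w=14) 1-3(w=14) 2-4(w=16) 3-4(w=3)}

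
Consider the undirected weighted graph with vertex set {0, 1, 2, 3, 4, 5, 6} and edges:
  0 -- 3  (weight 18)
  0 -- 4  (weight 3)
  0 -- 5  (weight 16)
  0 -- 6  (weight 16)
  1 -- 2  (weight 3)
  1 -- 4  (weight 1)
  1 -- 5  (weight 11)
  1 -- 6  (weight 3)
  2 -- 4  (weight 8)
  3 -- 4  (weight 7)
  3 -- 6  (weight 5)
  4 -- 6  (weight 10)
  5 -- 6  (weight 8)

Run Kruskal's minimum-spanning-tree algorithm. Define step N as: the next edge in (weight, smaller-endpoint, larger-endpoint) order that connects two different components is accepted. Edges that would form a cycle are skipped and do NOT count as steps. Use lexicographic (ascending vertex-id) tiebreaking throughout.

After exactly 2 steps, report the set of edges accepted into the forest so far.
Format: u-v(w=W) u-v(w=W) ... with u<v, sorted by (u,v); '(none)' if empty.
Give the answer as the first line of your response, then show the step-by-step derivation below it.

0-4(w=3) 1-4(w=1)

step 1: add edge 1-4 (w=1); MST = {1-4(w=1)}
step 2: add edge 0-4 (w=3); MST = {0-4(w=3) 1-4(w=1)}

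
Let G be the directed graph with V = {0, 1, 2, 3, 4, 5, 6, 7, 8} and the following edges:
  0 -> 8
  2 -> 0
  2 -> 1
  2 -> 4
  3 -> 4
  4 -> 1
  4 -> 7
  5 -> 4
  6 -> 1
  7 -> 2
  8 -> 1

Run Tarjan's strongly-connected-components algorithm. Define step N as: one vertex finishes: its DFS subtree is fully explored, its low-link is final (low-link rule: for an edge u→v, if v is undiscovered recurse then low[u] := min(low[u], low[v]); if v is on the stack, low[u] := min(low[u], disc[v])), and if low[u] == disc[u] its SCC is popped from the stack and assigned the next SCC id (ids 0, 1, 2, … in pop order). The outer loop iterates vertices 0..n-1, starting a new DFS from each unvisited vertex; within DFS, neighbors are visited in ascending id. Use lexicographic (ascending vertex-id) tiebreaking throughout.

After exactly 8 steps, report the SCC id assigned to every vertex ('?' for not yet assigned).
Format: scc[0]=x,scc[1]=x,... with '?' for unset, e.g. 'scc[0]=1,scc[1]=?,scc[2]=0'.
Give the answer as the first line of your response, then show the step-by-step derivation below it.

scc[0]=2,scc[1]=0,scc[2]=3,scc[3]=4,scc[4]=3,scc[5]=5,scc[6]=?,scc[7]=3,scc[8]=1

step 1: low=(low[0]=0,low[1]=2,low[2]=?,low[3]=?,low[4]=?,low[5]=?,low[6]=?,low[7]=?,low[8]=1); scc=(scc[0]=?,scc[1]=0,scc[2]=?,scc[3]=?,scc[4]=?,scc[5]=?,scc[6]=?,scc[7]=?,scc[8]=?)
step 2: low=(low[0]=0,low[1]=2,low[2]=?,low[3]=?,low[4]=?,low[5]=?,low[6]=?,low[7]=?,low[8]=1); scc=(scc[0]=?,scc[1]=0,scc[2]=?,scc[3]=?,scc[4]=?,scc[5]=?,scc[6]=?,scc[7]=?,scc[8]=1)
step 3: low=(low[0]=0,low[1]=2,low[2]=?,low[3]=?,low[4]=?,low[5]=?,low[6]=?,low[7]=?,low[8]=1); scc=(scc[0]=2,scc[1]=0,scc[2]=?,scc[3]=?,scc[4]=?,scc[5]=?,scc[6]=?,scc[7]=?,scc[8]=1)
step 4: low=(low[0]=0,low[1]=2,low[2]=3,low[3]=?,low[4]=4,low[5]=?,low[6]=?,low[7]=3,low[8]=1); scc=(scc[0]=2,scc[1]=0,scc[2]=?,scc[3]=?,scc[4]=?,scc[5]=?,scc[6]=?,scc[7]=?,scc[8]=1)
step 5: low=(low[0]=0,low[1]=2,low[2]=3,low[3]=?,low[4]=3,low[5]=?,low[6]=?,low[7]=3,low[8]=1); scc=(scc[0]=2,scc[1]=0,scc[2]=?,scc[3]=?,scc[4]=?,scc[5]=?,scc[6]=?,scc[7]=?,scc[8]=1)
step 6: low=(low[0]=0,low[1]=2,low[2]=3,low[3]=?,low[4]=3,low[5]=?,low[6]=?,low[7]=3,low[8]=1); scc=(scc[0]=2,scc[1]=0,scc[2]=3,scc[3]=?,scc[4]=3,scc[5]=?,scc[6]=?,scc[7]=3,scc[8]=1)
step 7: low=(low[0]=0,low[1]=2,low[2]=3,low[3]=6,low[4]=3,low[5]=?,low[6]=?,low[7]=3,low[8]=1); scc=(scc[0]=2,scc[1]=0,scc[2]=3,scc[3]=4,scc[4]=3,scc[5]=?,scc[6]=?,scc[7]=3,scc[8]=1)
step 8: low=(low[0]=0,low[1]=2,low[2]=3,low[3]=6,low[4]=3,low[5]=7,low[6]=?,low[7]=3,low[8]=1); scc=(scc[0]=2,scc[1]=0,scc[2]=3,scc[3]=4,scc[4]=3,scc[5]=5,scc[6]=?,scc[7]=3,scc[8]=1)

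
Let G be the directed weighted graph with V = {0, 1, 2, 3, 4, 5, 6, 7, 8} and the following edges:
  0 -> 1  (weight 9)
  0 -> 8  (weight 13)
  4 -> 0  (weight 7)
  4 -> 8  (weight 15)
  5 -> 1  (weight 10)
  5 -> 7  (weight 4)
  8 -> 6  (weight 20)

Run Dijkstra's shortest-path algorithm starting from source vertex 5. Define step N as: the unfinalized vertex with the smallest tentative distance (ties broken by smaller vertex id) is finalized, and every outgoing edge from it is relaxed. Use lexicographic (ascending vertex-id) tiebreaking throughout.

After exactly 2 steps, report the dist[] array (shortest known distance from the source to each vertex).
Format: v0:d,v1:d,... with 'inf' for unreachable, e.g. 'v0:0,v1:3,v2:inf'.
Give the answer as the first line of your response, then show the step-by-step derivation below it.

v0:inf,v1:10,v2:inf,v3:inf,v4:inf,v5:0,v6:inf,v7:4,v8:inf

step 1: dist = v0:inf,v1:10,v2:inf,v3:inf,v4:inf,v5:0,v6:inf,v7:4,v8:inf
step 2: dist = v0:inf,v1:10,v2:inf,v3:inf,v4:inf,v5:0,v6:inf,v7:4,v8:inf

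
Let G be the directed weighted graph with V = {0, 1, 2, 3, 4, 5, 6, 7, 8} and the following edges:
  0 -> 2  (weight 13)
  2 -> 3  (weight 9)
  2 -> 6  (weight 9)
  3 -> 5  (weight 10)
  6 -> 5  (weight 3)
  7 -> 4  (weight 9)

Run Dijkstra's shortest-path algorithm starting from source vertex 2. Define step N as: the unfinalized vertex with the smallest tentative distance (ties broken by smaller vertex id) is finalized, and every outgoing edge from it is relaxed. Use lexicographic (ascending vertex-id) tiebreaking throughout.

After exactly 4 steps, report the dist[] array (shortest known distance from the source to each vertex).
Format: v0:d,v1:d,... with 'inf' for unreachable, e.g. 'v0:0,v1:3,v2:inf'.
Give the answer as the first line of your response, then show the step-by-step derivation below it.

v0:inf,v1:inf,v2:0,v3:9,v4:inf,v5:12,v6:9,v7:inf,v8:inf

step 1: dist = v0:inf,v1:inf,v2:0,v3:9,v4:inf,v5:inf,v6:9,v7:inf,v8:inf
step 2: dist = v0:inf,v1:inf,v2:0,v3:9,v4:inf,v5:19,v6:9,v7:inf,v8:inf
step 3: dist = v0:inf,v1:inf,v2:0,v3:9,v4:inf,v5:12,v6:9,v7:inf,v8:inf
step 4: dist = v0:inf,v1:inf,v2:0,v3:9,v4:inf,v5:12,v6:9,v7:inf,v8:inf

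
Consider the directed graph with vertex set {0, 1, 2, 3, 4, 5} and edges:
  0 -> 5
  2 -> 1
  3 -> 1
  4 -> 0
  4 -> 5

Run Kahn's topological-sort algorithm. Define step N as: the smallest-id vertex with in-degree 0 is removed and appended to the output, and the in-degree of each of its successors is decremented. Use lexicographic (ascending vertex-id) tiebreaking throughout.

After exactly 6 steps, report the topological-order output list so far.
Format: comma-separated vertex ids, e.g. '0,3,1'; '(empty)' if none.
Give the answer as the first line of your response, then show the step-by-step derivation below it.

2,3,1,4,0,5

step 1: output 2; order=[2]; indeg=(1,1,0,0,0,2)
step 2: output 3; order=[2,3]; indeg=(1,0,0,0,0,2)
step 3: output 1; order=[2,3,1]; indeg=(1,0,0,0,0,2)
step 4: output 4; order=[2,3,1,4]; indeg=(0,0,0,0,0,1)
step 5: output 0; order=[2,3,1,4,0]; indeg=(0,0,0,0,0,0)
step 6: output 5; order=[2,3,1,4,0,5]; indeg=(0,0,0,0,0,0)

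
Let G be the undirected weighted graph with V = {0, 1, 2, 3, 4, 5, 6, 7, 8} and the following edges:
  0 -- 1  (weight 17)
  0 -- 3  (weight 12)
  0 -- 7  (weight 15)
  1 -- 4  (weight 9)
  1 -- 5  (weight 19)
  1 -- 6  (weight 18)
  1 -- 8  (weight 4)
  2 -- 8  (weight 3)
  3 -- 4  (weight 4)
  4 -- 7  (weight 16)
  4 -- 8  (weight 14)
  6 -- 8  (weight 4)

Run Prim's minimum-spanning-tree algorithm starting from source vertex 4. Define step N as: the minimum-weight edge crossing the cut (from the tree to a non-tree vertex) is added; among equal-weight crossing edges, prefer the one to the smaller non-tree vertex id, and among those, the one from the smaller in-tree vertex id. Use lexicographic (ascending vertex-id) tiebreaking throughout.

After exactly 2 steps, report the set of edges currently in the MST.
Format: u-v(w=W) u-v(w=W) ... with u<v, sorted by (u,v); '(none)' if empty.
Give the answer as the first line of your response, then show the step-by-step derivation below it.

1-4(w=9) 3-4(w=4)

step 1: add edge 3-4 (w=4); MST = {3-4(w=4)}
step 2: add edge 1-4 (w=9); MST = {1-4(w=9) 3-4(w=4)}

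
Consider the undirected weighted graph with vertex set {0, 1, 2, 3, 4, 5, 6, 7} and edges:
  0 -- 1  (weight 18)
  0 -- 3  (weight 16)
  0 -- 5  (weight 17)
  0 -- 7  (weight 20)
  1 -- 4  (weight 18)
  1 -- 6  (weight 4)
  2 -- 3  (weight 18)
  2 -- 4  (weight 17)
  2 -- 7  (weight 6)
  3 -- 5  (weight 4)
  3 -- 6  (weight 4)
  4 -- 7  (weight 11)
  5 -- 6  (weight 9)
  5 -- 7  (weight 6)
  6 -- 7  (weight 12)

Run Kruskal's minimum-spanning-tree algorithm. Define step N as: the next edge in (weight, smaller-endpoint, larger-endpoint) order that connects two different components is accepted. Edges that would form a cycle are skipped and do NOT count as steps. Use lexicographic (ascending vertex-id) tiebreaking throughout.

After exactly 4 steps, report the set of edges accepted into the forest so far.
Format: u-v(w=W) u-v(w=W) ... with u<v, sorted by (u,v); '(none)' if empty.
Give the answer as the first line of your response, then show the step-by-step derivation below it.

1-6(w=4) 2-7(w=6) 3-5(w=4) 3-6(w=4)

step 1: add edge 1-6 (w=4); MST = {1-6(w=4)}
step 2: add edge 3-5 (w=4); MST = {1-6(w=4) 3-5(w=4)}
step 3: add edge 3-6 (w=4); MST = {1-6(w=4) 3-5(w=4) 3-6(w=4)}
step 4: add edge 2-7 (w=6); MST = {1-6(w=4) 2-7(w=6) 3-5(w=4) 3-6(w=4)}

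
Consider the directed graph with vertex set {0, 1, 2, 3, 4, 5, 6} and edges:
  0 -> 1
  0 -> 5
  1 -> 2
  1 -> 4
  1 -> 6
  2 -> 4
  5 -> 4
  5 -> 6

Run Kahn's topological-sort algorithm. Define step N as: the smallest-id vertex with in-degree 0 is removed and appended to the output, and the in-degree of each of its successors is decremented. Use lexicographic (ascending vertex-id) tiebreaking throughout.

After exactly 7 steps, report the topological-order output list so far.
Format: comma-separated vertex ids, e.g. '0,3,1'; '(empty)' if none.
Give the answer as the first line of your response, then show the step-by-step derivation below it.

0,1,2,3,5,4,6

step 1: output 0; order=[0]; indeg=(0,0,1,0,3,0,2)
step 2: output 1; order=[0,1]; indeg=(0,0,0,0,2,0,1)
step 3: output 2; order=[0,1,2]; indeg=(0,0,0,0,1,0,1)
step 4: output 3; order=[0,1,2,3]; indeg=(0,0,0,0,1,0,1)
step 5: output 5; order=[0,1,2,3,5]; indeg=(0,0,0,0,0,0,0)
step 6: output 4; order=[0,1,2,3,5,4]; indeg=(0,0,0,0,0,0,0)
step 7: output 6; order=[0,1,2,3,5,4,6]; indeg=(0,0,0,0,0,0,0)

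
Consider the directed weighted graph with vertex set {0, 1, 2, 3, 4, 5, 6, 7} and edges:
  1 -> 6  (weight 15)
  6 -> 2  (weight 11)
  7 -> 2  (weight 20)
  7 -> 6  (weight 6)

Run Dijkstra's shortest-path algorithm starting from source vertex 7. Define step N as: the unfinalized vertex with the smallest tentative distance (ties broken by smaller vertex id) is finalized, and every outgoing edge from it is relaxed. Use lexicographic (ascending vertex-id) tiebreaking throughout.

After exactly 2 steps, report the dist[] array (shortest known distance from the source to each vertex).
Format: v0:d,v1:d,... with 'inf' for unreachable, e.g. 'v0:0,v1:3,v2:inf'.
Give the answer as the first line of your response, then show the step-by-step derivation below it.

v0:inf,v1:inf,v2:17,v3:inf,v4:inf,v5:inf,v6:6,v7:0

step 1: dist = v0:inf,v1:inf,v2:20,v3:inf,v4:inf,v5:inf,v6:6,v7:0
step 2: dist = v0:inf,v1:inf,v2:17,v3:inf,v4:inf,v5:inf,v6:6,v7:0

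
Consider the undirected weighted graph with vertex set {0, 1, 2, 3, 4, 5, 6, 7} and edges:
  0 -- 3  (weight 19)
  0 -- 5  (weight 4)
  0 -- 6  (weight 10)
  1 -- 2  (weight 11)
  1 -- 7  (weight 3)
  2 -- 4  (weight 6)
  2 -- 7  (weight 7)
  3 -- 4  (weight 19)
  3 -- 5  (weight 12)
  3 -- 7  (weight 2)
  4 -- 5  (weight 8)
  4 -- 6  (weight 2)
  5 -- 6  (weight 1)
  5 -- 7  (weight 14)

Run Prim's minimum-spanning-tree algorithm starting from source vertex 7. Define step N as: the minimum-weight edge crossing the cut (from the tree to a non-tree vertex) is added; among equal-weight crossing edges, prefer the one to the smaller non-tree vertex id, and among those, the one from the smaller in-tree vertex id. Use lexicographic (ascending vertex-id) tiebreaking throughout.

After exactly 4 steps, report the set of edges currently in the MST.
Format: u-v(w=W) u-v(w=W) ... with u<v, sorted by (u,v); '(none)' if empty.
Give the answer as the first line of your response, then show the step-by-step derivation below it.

1-7(w=3) 2-4(w=6) 2-7(w=7) 3-7(w=2)

step 1: add edge 3-7 (w=2); MST = {3-7(w=2)}
step 2: add edge 1-7 (w=3); MST = {1-7(w=3) 3-7(w=2)}
step 3: add edge 2-7 (w=7); MST = {1-7(w=3) 2-7(w=7) 3-7(w=2)}
step 4: add edge 2-4 (w=6); MST = {1-7(w=3) 2-4(w=6) 2-7(w=7) 3-7(w=2)}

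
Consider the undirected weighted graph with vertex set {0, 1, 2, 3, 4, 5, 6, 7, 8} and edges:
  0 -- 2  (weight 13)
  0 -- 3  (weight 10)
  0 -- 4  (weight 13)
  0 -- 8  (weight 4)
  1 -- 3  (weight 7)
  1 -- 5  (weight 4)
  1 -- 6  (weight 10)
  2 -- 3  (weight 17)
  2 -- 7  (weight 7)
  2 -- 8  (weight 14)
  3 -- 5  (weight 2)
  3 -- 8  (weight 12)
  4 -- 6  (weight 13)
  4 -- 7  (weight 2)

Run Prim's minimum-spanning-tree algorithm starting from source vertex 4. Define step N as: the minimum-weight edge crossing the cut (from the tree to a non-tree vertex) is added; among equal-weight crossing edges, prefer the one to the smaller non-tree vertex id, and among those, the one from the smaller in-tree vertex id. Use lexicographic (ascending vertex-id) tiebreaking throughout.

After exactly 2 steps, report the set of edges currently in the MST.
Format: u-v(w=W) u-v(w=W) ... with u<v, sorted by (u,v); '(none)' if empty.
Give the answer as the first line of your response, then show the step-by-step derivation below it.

2-7(w=7) 4-7(w=2)

step 1: add edge 4-7 (w=2); MST = {4-7(w=2)}
step 2: add edge 2-7 (w=7); MST = {2-7(w=7) 4-7(w=2)}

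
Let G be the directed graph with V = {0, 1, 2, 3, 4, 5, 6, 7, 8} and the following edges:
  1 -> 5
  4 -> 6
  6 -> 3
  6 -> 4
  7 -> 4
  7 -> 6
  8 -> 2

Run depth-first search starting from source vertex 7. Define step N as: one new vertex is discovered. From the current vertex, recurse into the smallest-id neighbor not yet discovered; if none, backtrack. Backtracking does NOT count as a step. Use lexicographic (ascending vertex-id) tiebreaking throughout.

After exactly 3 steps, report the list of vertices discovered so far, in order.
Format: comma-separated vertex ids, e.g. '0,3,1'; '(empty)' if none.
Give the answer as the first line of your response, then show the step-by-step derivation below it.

7,4,6

step 1: discover 7; path=7; order=7
step 2: discover 4; path=7>4; order=7,4
step 3: discover 6; path=7>4>6; order=7,4,6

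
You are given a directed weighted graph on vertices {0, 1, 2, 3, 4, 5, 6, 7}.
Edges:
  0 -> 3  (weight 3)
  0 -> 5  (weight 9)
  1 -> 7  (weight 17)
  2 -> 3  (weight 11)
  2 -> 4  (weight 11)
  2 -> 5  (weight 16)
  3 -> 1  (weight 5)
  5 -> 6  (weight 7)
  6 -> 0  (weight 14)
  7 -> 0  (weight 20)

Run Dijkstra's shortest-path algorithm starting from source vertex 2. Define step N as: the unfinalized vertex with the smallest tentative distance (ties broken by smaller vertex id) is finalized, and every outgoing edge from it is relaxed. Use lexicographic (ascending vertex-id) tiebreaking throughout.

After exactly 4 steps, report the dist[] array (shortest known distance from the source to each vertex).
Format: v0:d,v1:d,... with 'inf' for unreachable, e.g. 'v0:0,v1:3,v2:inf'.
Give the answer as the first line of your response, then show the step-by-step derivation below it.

v0:inf,v1:16,v2:0,v3:11,v4:11,v5:16,v6:inf,v7:33

step 1: dist = v0:inf,v1:inf,v2:0,v3:11,v4:11,v5:16,v6:inf,v7:inf
step 2: dist = v0:inf,v1:16,v2:0,v3:11,v4:11,v5:16,v6:inf,v7:inf
step 3: dist = v0:inf,v1:16,v2:0,v3:11,v4:11,v5:16,v6:inf,v7:inf
step 4: dist = v0:inf,v1:16,v2:0,v3:11,v4:11,v5:16,v6:inf,v7:33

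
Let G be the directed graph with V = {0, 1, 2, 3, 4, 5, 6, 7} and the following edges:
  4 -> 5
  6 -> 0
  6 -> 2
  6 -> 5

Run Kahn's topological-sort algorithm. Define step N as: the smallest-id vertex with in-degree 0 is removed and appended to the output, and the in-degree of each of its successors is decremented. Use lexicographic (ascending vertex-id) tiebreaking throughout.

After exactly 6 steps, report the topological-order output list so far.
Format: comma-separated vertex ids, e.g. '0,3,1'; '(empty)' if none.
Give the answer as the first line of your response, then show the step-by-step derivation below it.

1,3,4,6,0,2

step 1: output 1; order=[1]; indeg=(1,0,1,0,0,2,0,0)
step 2: output 3; order=[1,3]; indeg=(1,0,1,0,0,2,0,0)
step 3: output 4; order=[1,3,4]; indeg=(1,0,1,0,0,1,0,0)
step 4: output 6; order=[1,3,4,6]; indeg=(0,0,0,0,0,0,0,0)
step 5: output 0; order=[1,3,4,6,0]; indeg=(0,0,0,0,0,0,0,0)
step 6: output 2; order=[1,3,4,6,0,2]; indeg=(0,0,0,0,0,0,0,0)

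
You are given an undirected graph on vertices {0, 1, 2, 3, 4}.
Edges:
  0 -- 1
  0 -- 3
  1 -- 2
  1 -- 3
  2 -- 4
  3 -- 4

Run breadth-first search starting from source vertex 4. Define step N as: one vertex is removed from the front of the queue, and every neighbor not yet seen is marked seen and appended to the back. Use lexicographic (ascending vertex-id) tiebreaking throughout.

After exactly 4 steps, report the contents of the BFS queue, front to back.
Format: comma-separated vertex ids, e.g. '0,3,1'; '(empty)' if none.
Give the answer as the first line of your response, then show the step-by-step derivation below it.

0

step 1: dequeue 4; queue=[2,3]; order=4
step 2: dequeue 2; queue=[3,1]; order=4,2
step 3: dequeue 3; queue=[1,0]; order=4,2,3
step 4: dequeue 1; queue=[0]; order=4,2,3,1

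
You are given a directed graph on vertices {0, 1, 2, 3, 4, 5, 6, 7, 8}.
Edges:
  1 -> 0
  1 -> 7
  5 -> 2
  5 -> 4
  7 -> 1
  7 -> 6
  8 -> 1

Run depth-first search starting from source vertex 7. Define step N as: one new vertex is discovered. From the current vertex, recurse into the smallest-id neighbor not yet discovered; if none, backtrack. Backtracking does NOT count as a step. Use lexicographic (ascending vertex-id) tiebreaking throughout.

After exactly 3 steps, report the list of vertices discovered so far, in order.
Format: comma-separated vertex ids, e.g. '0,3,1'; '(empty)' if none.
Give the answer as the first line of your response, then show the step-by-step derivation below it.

7,1,0

step 1: discover 7; path=7; order=7
step 2: discover 1; path=7>1; order=7,1
step 3: discover 0; path=7>1>0; order=7,1,0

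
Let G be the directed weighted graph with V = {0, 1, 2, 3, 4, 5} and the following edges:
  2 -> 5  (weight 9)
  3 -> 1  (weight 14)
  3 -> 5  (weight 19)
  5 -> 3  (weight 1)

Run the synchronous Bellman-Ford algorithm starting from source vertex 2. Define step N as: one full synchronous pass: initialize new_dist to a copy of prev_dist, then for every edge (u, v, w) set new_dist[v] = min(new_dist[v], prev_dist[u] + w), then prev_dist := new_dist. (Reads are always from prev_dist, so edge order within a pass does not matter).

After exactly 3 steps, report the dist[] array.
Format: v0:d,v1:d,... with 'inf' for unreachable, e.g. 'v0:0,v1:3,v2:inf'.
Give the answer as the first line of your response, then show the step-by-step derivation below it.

v0:inf,v1:24,v2:0,v3:10,v4:inf,v5:9

step 1: dist = v0:inf,v1:inf,v2:0,v3:inf,v4:inf,v5:9
step 2: dist = v0:inf,v1:inf,v2:0,v3:10,v4:inf,v5:9
step 3: dist = v0:inf,v1:24,v2:0,v3:10,v4:inf,v5:9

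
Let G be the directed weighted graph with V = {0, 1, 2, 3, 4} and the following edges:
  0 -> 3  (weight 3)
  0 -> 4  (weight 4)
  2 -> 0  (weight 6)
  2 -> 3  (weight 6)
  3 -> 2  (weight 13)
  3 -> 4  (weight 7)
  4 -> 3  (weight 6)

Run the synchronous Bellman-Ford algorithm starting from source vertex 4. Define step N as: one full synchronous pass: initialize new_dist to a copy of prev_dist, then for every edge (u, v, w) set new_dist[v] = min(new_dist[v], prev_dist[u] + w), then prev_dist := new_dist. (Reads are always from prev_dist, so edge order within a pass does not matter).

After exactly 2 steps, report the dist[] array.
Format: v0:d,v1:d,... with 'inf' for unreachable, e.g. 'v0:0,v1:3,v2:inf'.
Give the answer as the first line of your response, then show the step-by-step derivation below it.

v0:inf,v1:inf,v2:19,v3:6,v4:0

step 1: dist = v0:inf,v1:inf,v2:inf,v3:6,v4:0
step 2: dist = v0:inf,v1:inf,v2:19,v3:6,v4:0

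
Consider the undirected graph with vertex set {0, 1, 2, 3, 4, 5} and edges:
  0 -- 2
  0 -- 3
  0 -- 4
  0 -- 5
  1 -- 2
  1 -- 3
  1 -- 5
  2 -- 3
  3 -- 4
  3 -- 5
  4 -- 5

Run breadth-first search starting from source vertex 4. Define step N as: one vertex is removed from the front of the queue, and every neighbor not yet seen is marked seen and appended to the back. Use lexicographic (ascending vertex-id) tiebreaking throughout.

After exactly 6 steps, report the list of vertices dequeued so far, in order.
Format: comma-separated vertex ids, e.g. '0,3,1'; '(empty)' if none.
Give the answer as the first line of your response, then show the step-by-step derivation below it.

4,0,3,5,2,1

step 1: dequeue 4; queue=[0,3,5]; order=4
step 2: dequeue 0; queue=[3,5,2]; order=4,0
step 3: dequeue 3; queue=[5,2,1]; order=4,0,3
step 4: dequeue 5; queue=[2,1]; order=4,0,3,5
step 5: dequeue 2; queue=[1]; order=4,0,3,5,2
step 6: dequeue 1; queue=[(empty)]; order=4,0,3,5,2,1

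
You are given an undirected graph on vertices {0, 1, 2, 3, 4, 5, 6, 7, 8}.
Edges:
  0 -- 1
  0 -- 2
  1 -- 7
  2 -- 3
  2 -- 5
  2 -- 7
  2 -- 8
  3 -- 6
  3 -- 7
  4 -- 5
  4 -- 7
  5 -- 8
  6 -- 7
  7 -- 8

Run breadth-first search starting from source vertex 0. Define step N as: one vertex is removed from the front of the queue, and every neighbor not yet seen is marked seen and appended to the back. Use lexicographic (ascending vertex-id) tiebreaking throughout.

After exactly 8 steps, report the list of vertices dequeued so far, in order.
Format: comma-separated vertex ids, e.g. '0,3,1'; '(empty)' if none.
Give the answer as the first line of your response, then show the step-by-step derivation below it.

0,1,2,7,3,5,8,4

step 1: dequeue 0; queue=[1,2]; order=0
step 2: dequeue 1; queue=[2,7]; order=0,1
step 3: dequeue 2; queue=[7,3,5,8]; order=0,1,2
step 4: dequeue 7; queue=[3,5,8,4,6]; order=0,1,2,7
step 5: dequeue 3; queue=[5,8,4,6]; order=0,1,2,7,3
step 6: dequeue 5; queue=[8,4,6]; order=0,1,2,7,3,5
step 7: dequeue 8; queue=[4,6]; order=0,1,2,7,3,5,8
step 8: dequeue 4; queue=[6]; order=0,1,2,7,3,5,8,4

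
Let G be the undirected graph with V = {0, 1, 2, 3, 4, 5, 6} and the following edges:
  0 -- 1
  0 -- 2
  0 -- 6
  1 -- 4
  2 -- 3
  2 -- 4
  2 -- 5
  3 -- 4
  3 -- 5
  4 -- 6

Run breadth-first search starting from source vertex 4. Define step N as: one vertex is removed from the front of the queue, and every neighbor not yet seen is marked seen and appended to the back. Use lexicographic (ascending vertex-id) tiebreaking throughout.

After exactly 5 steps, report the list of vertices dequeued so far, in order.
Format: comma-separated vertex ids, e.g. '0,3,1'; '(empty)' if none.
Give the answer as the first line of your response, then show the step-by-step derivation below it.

4,1,2,3,6

step 1: dequeue 4; queue=[1,2,3,6]; order=4
step 2: dequeue 1; queue=[2,3,6,0]; order=4,1
step 3: dequeue 2; queue=[3,6,0,5]; order=4,1,2
step 4: dequeue 3; queue=[6,0,5]; order=4,1,2,3
step 5: dequeue 6; queue=[0,5]; order=4,1,2,3,6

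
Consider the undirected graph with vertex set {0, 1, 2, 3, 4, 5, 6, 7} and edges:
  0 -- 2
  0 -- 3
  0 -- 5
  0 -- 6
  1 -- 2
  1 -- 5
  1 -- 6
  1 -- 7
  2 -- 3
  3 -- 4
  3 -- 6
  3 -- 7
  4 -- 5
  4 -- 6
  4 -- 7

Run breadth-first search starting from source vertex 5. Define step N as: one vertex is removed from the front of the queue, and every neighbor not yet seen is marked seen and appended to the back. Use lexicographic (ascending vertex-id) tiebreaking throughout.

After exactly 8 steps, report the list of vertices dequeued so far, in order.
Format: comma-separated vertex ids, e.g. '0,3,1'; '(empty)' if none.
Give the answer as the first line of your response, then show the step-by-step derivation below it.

5,0,1,4,2,3,6,7

step 1: dequeue 5; queue=[0,1,4]; order=5
step 2: dequeue 0; queue=[1,4,2,3,6]; order=5,0
step 3: dequeue 1; queue=[4,2,3,6,7]; order=5,0,1
step 4: dequeue 4; queue=[2,3,6,7]; order=5,0,1,4
step 5: dequeue 2; queue=[3,6,7]; order=5,0,1,4,2
step 6: dequeue 3; queue=[6,7]; order=5,0,1,4,2,3
step 7: dequeue 6; queue=[7]; order=5,0,1,4,2,3,6
step 8: dequeue 7; queue=[(empty)]; order=5,0,1,4,2,3,6,7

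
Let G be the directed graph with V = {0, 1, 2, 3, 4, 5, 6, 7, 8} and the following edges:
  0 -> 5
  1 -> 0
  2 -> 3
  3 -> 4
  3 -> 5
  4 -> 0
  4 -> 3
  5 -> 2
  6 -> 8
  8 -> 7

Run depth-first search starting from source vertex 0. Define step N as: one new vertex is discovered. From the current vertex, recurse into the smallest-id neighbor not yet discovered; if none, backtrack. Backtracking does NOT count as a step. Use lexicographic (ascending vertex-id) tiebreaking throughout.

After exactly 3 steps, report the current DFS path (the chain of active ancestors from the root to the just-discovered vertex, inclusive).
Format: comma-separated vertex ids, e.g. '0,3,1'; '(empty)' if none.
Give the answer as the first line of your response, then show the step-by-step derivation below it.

0,5,2

step 1: discover 0; path=0; order=0
step 2: discover 5; path=0>5; order=0,5
step 3: discover 2; path=0>5>2; order=0,5,2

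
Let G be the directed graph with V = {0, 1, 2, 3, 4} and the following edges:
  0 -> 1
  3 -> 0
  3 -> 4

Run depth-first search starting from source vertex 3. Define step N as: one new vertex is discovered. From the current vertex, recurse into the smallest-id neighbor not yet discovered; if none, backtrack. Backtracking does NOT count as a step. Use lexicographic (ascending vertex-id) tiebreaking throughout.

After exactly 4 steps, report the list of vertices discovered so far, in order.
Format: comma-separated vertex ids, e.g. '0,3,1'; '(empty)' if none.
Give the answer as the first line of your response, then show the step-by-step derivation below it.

3,0,1,4

step 1: discover 3; path=3; order=3
step 2: discover 0; path=3>0; order=3,0
step 3: discover 1; path=3>0>1; order=3,0,1
step 4: discover 4; path=3>4; order=3,0,1,4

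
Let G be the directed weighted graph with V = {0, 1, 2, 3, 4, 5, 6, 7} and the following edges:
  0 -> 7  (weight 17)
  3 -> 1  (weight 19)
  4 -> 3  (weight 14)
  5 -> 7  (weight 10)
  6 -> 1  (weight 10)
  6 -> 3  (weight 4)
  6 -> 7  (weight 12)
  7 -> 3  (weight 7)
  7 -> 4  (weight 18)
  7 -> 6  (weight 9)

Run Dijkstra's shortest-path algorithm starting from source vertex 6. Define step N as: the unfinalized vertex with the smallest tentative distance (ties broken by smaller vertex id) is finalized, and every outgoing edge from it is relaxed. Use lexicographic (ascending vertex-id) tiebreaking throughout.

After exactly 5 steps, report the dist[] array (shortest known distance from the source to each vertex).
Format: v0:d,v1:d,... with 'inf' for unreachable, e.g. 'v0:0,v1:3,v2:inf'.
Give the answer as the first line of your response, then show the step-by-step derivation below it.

v0:inf,v1:10,v2:inf,v3:4,v4:30,v5:inf,v6:0,v7:12

step 1: dist = v0:inf,v1:10,v2:inf,v3:4,v4:inf,v5:inf,v6:0,v7:12
step 2: dist = v0:inf,v1:10,v2:inf,v3:4,v4:inf,v5:inf,v6:0,v7:12
step 3: dist = v0:inf,v1:10,v2:inf,v3:4,v4:inf,v5:inf,v6:0,v7:12
step 4: dist = v0:inf,v1:10,v2:inf,v3:4,v4:30,v5:inf,v6:0,v7:12
step 5: dist = v0:inf,v1:10,v2:inf,v3:4,v4:30,v5:inf,v6:0,v7:12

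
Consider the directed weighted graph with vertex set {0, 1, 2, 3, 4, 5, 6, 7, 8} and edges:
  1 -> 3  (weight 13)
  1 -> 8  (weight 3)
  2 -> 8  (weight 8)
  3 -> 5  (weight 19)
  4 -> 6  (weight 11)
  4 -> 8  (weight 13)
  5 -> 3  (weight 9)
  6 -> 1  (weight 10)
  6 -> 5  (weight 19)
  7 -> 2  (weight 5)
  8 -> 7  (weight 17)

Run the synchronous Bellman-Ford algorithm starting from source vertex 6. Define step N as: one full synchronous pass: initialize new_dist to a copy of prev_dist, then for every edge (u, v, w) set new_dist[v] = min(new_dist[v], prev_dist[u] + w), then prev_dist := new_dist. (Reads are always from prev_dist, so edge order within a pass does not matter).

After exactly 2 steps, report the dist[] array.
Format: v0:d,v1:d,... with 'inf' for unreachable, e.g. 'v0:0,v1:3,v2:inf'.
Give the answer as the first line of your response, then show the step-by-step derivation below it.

v0:inf,v1:10,v2:inf,v3:23,v4:inf,v5:19,v6:0,v7:inf,v8:13

step 1: dist = v0:inf,v1:10,v2:inf,v3:inf,v4:inf,v5:19,v6:0,v7:inf,v8:inf
step 2: dist = v0:inf,v1:10,v2:inf,v3:23,v4:inf,v5:19,v6:0,v7:inf,v8:13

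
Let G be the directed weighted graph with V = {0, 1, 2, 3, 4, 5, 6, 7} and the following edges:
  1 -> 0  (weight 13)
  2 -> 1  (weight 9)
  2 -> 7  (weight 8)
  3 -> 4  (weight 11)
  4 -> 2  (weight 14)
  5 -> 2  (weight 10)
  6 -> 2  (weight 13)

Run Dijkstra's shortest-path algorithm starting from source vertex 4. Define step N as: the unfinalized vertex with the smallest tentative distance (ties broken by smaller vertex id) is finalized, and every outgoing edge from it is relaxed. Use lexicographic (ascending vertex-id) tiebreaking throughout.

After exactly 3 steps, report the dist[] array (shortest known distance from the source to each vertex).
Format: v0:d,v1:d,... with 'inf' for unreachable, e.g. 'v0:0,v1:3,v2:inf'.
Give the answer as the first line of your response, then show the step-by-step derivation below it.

v0:inf,v1:23,v2:14,v3:inf,v4:0,v5:inf,v6:inf,v7:22

step 1: dist = v0:inf,v1:inf,v2:14,v3:inf,v4:0,v5:inf,v6:inf,v7:inf
step 2: dist = v0:inf,v1:23,v2:14,v3:inf,v4:0,v5:inf,v6:inf,v7:22
step 3: dist = v0:inf,v1:23,v2:14,v3:inf,v4:0,v5:inf,v6:inf,v7:22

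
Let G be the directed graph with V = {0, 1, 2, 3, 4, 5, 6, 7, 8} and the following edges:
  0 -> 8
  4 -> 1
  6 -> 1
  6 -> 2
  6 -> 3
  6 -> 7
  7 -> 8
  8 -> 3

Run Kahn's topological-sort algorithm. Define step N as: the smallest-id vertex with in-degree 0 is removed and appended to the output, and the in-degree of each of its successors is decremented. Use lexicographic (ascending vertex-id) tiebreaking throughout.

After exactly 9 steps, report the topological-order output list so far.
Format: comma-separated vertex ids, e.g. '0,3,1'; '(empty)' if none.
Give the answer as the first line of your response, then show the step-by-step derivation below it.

0,4,5,6,1,2,7,8,3

step 1: output 0; order=[0]; indeg=(0,2,1,2,0,0,0,1,1)
step 2: output 4; order=[0,4]; indeg=(0,1,1,2,0,0,0,1,1)
step 3: output 5; order=[0,4,5]; indeg=(0,1,1,2,0,0,0,1,1)
step 4: output 6; order=[0,4,5,6]; indeg=(0,0,0,1,0,0,0,0,1)
step 5: output 1; order=[0,4,5,6,1]; indeg=(0,0,0,1,0,0,0,0,1)
step 6: output 2; order=[0,4,5,6,1,2]; indeg=(0,0,0,1,0,0,0,0,1)
step 7: output 7; order=[0,4,5,6,1,2,7]; indeg=(0,0,0,1,0,0,0,0,0)
step 8: output 8; order=[0,4,5,6,1,2,7,8]; indeg=(0,0,0,0,0,0,0,0,0)
step 9: output 3; order=[0,4,5,6,1,2,7,8,3]; indeg=(0,0,0,0,0,0,0,0,0)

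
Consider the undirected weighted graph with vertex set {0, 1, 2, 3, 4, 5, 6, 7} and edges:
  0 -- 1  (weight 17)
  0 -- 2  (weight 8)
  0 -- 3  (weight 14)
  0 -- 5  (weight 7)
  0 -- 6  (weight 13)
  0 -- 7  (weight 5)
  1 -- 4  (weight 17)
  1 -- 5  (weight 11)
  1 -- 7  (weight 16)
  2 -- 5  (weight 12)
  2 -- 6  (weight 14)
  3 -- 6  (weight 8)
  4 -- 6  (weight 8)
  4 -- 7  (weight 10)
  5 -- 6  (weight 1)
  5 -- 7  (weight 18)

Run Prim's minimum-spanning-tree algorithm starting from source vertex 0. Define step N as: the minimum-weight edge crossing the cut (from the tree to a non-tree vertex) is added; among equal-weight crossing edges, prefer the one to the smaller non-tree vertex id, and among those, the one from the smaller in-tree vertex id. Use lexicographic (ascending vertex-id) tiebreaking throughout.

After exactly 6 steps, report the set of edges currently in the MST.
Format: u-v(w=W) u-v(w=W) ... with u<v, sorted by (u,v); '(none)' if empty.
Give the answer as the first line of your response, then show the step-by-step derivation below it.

0-2(w=8) 0-5(w=7) 0-7(w=5) 3-6(w=8) 4-6(w=8) 5-6(w=1)

step 1: add edge 0-7 (w=5); MST = {0-7(w=5)}
step 2: add edge 0-5 (w=7); MST = {0-5(w=7) 0-7(w=5)}
step 3: add edge 5-6 (w=1); MST = {0-5(w=7) 0-7(w=5) 5-6(w=1)}
step 4: add edge 0-2 (w=8); MST = {0-2(w=8) 0-5(w=7) 0-7(w=5) 5-6(w=1)}
step 5: add edge 3-6 (w=8); MST = {0-2(w=8) 0-5(w=7) 0-7(w=5) 3-6(w=8) 5-6(w=1)}
step 6: add edge 4-6 (w=8); MST = {0-2(w=8) 0-5(w=7) 0-7(w=5) 3-6(w=8) 4-6(w=8) 5-6(w=1)}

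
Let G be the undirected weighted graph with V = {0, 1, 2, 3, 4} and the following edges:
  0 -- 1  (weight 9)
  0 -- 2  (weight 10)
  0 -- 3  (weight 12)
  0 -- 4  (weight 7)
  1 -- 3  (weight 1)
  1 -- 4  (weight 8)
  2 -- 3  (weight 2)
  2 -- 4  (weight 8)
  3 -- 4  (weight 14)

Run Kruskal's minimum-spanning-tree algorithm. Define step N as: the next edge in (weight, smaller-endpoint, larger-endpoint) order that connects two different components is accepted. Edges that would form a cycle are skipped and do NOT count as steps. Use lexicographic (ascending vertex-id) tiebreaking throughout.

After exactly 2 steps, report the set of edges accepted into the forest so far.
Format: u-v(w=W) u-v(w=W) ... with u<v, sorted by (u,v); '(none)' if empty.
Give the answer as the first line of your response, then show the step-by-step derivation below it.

1-3(w=1) 2-3(w=2)

step 1: add edge 1-3 (w=1); MST = {1-3(w=1)}
step 2: add edge 2-3 (w=2); MST = {1-3(w=1) 2-3(w=2)}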